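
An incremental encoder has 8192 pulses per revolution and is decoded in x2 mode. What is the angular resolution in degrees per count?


resolution = 360 / (PPR * 2) = 360 / 16384 = 0.0220

0.0220 degrees


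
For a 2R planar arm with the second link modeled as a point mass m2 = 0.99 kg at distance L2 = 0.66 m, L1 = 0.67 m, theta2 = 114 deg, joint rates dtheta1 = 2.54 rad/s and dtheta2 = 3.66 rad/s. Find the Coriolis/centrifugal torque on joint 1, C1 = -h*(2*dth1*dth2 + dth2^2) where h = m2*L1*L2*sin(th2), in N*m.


h = m2*L1*L2*sin(th2) = 0.99*0.67*0.66*sin(114 deg) = 0.399930
C1 = -h*(2*2.54*3.66 + 3.66^2) = -0.399930*31.9884 = -12.7931

-12.7931 N*m


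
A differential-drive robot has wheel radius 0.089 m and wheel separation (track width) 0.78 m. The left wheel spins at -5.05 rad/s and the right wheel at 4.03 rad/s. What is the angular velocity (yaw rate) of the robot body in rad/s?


omega = r*(wR - wL)/L = 0.089*(4.03 - (-5.05))/0.78 = 1.0361

1.0361 rad/s


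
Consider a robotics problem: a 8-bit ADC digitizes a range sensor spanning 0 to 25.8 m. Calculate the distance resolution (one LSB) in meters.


res = range / 2^n = 25.8/2^8 = 25.8/256 = 0.1008

0.1008 m


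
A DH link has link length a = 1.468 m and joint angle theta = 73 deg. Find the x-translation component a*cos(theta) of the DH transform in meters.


a*cos(theta) = 1.468*cos(73 deg) = 0.4292

0.4292 m


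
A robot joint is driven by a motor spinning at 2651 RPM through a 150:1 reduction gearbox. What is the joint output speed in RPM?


omega_joint = omega_motor / N = 2651 / 150 = 17.6733

17.6733 RPM


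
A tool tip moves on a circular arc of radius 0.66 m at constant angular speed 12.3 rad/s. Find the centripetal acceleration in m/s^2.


a_c = omega^2 * r = 12.3^2 * 0.66 = 99.8514

99.8514 m/s^2


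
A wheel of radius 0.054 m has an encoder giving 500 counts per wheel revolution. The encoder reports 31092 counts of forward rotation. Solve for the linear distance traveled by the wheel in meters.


revs = 31092/500 = 62.184000
d = revs * 2*pi*r = 62.184000 * 2*pi*0.054 = 21.0985

21.0985 m


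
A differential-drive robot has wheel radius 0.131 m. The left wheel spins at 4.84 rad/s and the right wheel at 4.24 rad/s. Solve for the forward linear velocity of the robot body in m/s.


v = r*(wR + wL)/2 = 0.131*(4.24 + 4.84)/2 = 0.5947

0.5947 m/s


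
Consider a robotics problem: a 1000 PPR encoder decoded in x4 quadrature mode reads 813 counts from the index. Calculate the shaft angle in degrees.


angle = counts * 360 / (PPR*4) = 813 * 360 / 4000 = 73.1700

73.1700 degrees


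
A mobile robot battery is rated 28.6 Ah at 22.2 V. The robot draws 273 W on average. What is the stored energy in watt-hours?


E = capacity * V = 28.6*22.2 = 634.9200

634.9200 Wh


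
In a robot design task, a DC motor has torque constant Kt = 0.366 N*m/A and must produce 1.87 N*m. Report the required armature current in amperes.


I = tau / Kt = 1.87/0.366 = 5.1093

5.1093 A


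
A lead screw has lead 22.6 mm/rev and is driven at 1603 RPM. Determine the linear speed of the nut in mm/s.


v = lead * (RPM/60) = 22.6*1603/60 = 603.7967

603.7967 mm/s


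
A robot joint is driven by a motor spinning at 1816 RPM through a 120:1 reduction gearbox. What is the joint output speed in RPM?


omega_joint = omega_motor / N = 1816 / 120 = 15.1333

15.1333 RPM


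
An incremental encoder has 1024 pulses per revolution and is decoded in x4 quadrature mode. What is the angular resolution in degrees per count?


resolution = 360 / (PPR * 4) = 360 / 4096 = 0.0879

0.0879 degrees


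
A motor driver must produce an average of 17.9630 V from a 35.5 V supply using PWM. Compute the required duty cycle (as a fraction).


D = V_avg/V_supply = 17.9630/35.5 = 0.5060

0.5060


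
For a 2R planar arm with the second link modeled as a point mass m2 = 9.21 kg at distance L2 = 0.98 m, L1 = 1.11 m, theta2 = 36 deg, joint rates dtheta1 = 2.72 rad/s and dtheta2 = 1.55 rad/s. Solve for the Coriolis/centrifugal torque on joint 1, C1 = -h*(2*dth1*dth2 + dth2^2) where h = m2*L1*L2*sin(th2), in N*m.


h = m2*L1*L2*sin(th2) = 9.21*1.11*0.98*sin(36 deg) = 5.888808
C1 = -h*(2*2.72*1.55 + 1.55^2) = -5.888808*10.8345 = -63.8023

-63.8023 N*m


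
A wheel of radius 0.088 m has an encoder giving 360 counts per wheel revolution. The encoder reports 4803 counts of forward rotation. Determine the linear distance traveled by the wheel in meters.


revs = 4803/360 = 13.341667
d = revs * 2*pi*r = 13.341667 * 2*pi*0.088 = 7.3769

7.3769 m


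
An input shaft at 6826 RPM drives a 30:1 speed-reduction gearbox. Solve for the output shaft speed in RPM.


omega_out = omega_in / N = 6826 / 30 = 227.5333

227.5333 RPM


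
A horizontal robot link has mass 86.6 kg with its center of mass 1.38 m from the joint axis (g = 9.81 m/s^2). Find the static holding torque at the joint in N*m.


tau = m*g*L = 86.6 * 9.81 * 1.38 = 1172.3735

1172.3735 N*m


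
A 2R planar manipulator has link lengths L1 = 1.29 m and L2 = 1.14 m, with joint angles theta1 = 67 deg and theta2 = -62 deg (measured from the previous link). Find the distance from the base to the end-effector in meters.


x = L1*cos(th1) + L2*cos(th1+th2) = 1.639705
y = L1*sin(th1) + L2*sin(th1+th2) = 1.286809
d = sqrt(x^2 + y^2) = sqrt(2.688632 + 1.655877) = 2.0843

2.0843 m


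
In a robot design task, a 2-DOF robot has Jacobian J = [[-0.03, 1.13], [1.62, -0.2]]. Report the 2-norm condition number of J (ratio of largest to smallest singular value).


JJ^T eigenvalues: trace(JJ^T) = 3.9422, det(JJ^T) = det(J)^2 = 3.32916516
s_max^2 = (3.9422 + sqrt(2.22428020))/2 = 2.71680105
s_min^2 = (3.9422 - sqrt(2.22428020))/2 = 1.22539895
kappa = s_max/s_min = sqrt(2.71680105/1.22539895) = 1.4890

1.4890


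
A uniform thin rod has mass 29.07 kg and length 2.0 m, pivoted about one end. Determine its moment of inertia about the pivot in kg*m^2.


I = (1/3)*m*L^2 = (1/3)*29.07*2.0^2 = 38.7600

38.7600 kg*m^2


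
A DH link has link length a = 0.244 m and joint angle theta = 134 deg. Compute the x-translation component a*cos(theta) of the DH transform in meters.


a*cos(theta) = 0.244*cos(134 deg) = -0.1695

-0.1695 m


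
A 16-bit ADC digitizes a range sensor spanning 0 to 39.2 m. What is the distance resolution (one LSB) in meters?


res = range / 2^n = 39.2/2^16 = 39.2/65536 = 5.9814e-04

5.9814e-04 m


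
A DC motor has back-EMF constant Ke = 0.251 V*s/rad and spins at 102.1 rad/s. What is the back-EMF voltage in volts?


V_emf = Ke * omega = 0.251*102.1 = 25.6271

25.6271 V


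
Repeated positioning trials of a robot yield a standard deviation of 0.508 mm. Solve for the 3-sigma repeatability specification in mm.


repeatability = 3*sigma = 3*0.508 = 1.5240

1.5240 mm


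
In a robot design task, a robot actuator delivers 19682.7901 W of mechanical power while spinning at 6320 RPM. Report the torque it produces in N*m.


omega = 6320 * 2*pi/60 = 661.828852 rad/s
tau = P / omega = 19682.7901 / 661.828852 = 29.7400

29.7400 N*m


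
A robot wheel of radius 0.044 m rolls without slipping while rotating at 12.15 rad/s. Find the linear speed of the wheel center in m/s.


v = omega * r = 12.15 * 0.044 = 0.5346

0.5346 m/s


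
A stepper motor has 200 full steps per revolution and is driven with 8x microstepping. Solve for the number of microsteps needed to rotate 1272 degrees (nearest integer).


step_size = 360/(200*8) = 360/1600 = 0.225000 deg
n = 1272/(360/1600) = 1272*1600/360 = 5653.3333 -> 5653

5653 steps


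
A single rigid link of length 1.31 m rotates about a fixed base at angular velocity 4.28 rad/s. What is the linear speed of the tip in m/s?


v = L*omega = 1.31 * 4.28 = 5.6068

5.6068 m/s


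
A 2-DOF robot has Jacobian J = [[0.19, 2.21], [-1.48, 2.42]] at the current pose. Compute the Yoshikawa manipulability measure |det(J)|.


det(J) = 0.19*2.42 - (2.21)*(-1.48) = 3.7306
|det(J)| = 3.7306

3.7306


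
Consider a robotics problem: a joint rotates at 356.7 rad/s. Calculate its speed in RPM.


RPM = 356.7 * 60/(2*pi) = 3406.2341

3406.2341 RPM


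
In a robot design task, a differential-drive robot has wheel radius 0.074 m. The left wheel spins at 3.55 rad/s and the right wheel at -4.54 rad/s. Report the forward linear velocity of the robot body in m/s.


v = r*(wR + wL)/2 = 0.074*(-4.54 + 3.55)/2 = -0.0366

-0.0366 m/s


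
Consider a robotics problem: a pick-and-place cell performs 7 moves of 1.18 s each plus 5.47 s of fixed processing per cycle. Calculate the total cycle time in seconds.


T = 7*1.18 + 5.47 = 13.7300

13.7300 s


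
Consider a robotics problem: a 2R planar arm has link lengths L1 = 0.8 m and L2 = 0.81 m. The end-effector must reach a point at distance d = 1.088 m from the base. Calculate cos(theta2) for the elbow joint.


cos(th2) = (d^2 - L1^2 - L2^2)/(2*L1*L2) = (1.088^2 - 0.8^2 - 0.81^2)/(2*0.8*0.81) = -0.0867

-0.0867


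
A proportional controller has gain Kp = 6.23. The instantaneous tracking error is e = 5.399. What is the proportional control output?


u_P = Kp * e = 6.23 * 5.399 = 33.6358

33.6358


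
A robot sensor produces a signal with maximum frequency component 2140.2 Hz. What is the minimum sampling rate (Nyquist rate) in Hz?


f_s,min = 2*f_max = 2*2140.2 = 4280.4000

4280.4000 Hz


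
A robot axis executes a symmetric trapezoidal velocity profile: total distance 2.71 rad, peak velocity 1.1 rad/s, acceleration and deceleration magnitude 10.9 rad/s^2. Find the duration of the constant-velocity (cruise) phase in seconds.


t_acc = v/a = 0.100917 s, d_acc = v^2/(2a) = 0.055505 rad each
d_cruise = 2.71 - 2*0.055505 = 2.598990 rad
t_cruise = d_cruise/v = 2.598990/1.1 = 2.3627

2.3627 s


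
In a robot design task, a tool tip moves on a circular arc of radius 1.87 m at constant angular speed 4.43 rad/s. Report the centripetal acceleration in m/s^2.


a_c = omega^2 * r = 4.43^2 * 1.87 = 36.6986

36.6986 m/s^2


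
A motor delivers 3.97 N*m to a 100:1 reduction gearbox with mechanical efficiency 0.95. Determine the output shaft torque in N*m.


tau_out = tau_in * N * eta = 3.97 * 100 * 0.95 = 377.1500

377.1500 N*m


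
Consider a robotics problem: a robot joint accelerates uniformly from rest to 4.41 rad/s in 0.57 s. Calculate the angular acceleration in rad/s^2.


alpha = delta_omega / t = 4.41 / 0.57 = 7.7368

7.7368 rad/s^2


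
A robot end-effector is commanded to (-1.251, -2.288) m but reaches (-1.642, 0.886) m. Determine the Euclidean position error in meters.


dx = -1.642 - (-1.251) = -0.3910, dy = 0.886 - (-2.288) = 3.1740
err = sqrt(0.152881 + 10.074276) = 3.1980

3.1980 m


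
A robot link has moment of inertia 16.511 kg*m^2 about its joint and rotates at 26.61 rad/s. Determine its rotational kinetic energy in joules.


KE = (1/2)*I*omega^2 = 0.5*16.511*26.61^2 = 5845.6543

5845.6543 J


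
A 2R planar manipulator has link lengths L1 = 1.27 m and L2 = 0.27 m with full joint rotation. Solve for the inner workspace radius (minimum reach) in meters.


r_min = |L1 - L2| = |1.27 - 0.27| = 1.0000

1.0000 m


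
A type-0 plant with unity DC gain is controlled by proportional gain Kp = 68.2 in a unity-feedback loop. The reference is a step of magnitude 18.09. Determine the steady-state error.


e_ss = R/(1 + Kp) = 18.09/(1 + 68.2) = 18.09/69.2000 = 0.2614

0.2614


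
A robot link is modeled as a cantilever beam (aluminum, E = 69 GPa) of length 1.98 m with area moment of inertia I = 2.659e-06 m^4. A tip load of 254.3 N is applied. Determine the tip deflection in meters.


delta = F*L^3/(3*E*I) = 254.3*1.98^3/(3*6.900e+10*2.659e-06)
      = 1973.9762856/550413 = 0.0036

0.0036 m


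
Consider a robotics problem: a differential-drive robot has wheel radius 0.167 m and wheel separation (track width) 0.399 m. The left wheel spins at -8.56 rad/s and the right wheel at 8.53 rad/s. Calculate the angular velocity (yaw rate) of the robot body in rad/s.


omega = r*(wR - wL)/L = 0.167*(8.53 - (-8.56))/0.399 = 7.1530

7.1530 rad/s


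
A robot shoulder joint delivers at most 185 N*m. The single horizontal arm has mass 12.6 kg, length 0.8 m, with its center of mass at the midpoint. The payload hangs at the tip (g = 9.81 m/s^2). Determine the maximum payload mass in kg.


tau_arm = m_arm*g*(L/2) = 12.6*9.81*0.8/2 = 49.4424 N*m
tau_payload = tau_max - tau_arm = 185 - 49.4424 = 135.5576
m_payload = tau_payload / (g*L) = 135.5576 / (9.81*0.8) = 17.2729

17.2729 kg


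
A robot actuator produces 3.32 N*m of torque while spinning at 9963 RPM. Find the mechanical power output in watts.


omega = 9963 * 2*pi/60 = 1043.322920 rad/s
P = tau * omega = 3.32 * 1043.322920 = 3463.8321

3463.8321 W


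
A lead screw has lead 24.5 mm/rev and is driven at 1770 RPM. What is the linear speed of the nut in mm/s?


v = lead * (RPM/60) = 24.5*1770/60 = 722.7500

722.7500 mm/s


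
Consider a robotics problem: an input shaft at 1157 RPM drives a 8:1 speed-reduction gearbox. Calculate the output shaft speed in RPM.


omega_out = omega_in / N = 1157 / 8 = 144.6250

144.6250 RPM


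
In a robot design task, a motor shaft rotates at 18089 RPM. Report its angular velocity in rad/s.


omega = 18089 * 2*pi/60 = 1894.2757

1894.2757 rad/s


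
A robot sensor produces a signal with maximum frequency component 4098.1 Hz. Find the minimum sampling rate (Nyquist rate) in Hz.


f_s,min = 2*f_max = 2*4098.1 = 8196.2000

8196.2000 Hz


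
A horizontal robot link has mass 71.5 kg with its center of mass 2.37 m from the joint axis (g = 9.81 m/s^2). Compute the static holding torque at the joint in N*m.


tau = m*g*L = 71.5 * 9.81 * 2.37 = 1662.3536

1662.3536 N*m


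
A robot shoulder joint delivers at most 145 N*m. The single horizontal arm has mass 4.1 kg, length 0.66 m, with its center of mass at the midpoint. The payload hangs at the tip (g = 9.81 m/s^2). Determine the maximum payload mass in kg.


tau_arm = m_arm*g*(L/2) = 4.1*9.81*0.66/2 = 13.2729 N*m
tau_payload = tau_max - tau_arm = 145 - 13.2729 = 131.7271
m_payload = tau_payload / (g*L) = 131.7271 / (9.81*0.66) = 20.3452

20.3452 kg


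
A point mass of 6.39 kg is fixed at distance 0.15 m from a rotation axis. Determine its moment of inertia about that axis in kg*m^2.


I = m*r^2 = 6.39*0.15^2 = 0.1438

0.1438 kg*m^2


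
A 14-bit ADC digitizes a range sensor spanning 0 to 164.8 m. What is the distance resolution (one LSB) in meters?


res = range / 2^n = 164.8/2^14 = 164.8/16384 = 0.0101

0.0101 m


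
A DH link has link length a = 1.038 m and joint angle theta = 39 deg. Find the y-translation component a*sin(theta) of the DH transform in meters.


a*sin(theta) = 1.038*sin(39 deg) = 0.6532

0.6532 m


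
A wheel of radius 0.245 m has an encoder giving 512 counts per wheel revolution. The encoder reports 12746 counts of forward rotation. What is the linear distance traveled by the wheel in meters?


revs = 12746/512 = 24.894531
d = revs * 2*pi*r = 24.894531 * 2*pi*0.245 = 38.3222

38.3222 m


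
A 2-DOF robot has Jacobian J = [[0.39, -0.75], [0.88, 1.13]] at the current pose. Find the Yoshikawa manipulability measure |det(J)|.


det(J) = 0.39*1.13 - (-0.75)*(0.88) = 1.1007
|det(J)| = 1.1007

1.1007


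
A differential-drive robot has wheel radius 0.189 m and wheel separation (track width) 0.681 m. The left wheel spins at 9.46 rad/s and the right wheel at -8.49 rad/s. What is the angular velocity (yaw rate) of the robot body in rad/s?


omega = r*(wR - wL)/L = 0.189*(-8.49 - (9.46))/0.681 = -4.9817

-4.9817 rad/s


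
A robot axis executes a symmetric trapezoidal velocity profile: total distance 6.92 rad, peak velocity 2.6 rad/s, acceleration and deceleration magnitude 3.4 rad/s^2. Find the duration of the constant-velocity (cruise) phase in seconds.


t_acc = v/a = 0.764706 s, d_acc = v^2/(2a) = 0.994118 rad each
d_cruise = 6.92 - 2*0.994118 = 4.931764 rad
t_cruise = d_cruise/v = 4.931764/2.6 = 1.8968

1.8968 s


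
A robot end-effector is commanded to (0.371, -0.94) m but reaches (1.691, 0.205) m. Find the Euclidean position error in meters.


dx = 1.691 - (0.371) = 1.3200, dy = 0.205 - (-0.94) = 1.1450
err = sqrt(1.742400 + 1.311025) = 1.7474

1.7474 m


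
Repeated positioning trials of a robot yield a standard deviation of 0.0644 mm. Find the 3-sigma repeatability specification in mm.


repeatability = 3*sigma = 3*0.0644 = 0.1932

0.1932 mm


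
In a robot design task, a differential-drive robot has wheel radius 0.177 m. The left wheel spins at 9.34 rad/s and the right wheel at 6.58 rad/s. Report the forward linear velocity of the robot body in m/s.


v = r*(wR + wL)/2 = 0.177*(6.58 + 9.34)/2 = 1.4089

1.4089 m/s


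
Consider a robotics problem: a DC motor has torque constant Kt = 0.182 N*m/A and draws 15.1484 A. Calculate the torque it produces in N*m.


tau = Kt * I = 0.182*15.1484 = 2.7570

2.7570 N*m


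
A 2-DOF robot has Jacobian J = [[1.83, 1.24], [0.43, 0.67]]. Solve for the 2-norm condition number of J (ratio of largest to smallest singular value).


JJ^T eigenvalues: trace(JJ^T) = 5.5203, det(JJ^T) = det(J)^2 = 0.48011041
s_max^2 = (5.5203 + sqrt(28.55327045))/2 = 5.43191302
s_min^2 = (5.5203 - sqrt(28.55327045))/2 = 0.08838698
kappa = s_max/s_min = sqrt(5.43191302/0.08838698) = 7.8394

7.8394


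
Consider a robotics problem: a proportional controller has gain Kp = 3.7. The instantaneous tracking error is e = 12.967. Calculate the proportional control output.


u_P = Kp * e = 3.7 * 12.967 = 47.9779

47.9779


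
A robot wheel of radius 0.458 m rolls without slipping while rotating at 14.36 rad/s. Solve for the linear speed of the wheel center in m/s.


v = omega * r = 14.36 * 0.458 = 6.5769

6.5769 m/s


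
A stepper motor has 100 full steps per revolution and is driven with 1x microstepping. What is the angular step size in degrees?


step = 360/(100*1) = 360/100 = 3.6000

3.6000 degrees


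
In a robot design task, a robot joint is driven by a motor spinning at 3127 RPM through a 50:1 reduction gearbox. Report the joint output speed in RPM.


omega_joint = omega_motor / N = 3127 / 50 = 62.5400

62.5400 RPM


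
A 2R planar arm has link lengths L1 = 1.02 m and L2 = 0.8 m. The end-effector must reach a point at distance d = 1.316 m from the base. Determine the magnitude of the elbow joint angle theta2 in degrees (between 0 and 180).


cos(th2) = (d^2 - L1^2 - L2^2)/(2*L1*L2) = (1.316^2 - 1.02^2 - 0.8^2)/(2*1.02*0.8) = 0.03152941
th2 = acos(0.03152941) = 88.1932 deg

88.1932 degrees


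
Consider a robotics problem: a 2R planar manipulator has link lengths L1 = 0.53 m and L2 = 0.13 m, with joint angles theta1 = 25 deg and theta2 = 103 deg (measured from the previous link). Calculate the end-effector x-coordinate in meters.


x = L1*cos(th1) + L2*cos(th1+th2) = 0.53*cos(25 deg) + 0.13*cos(128 deg) = 0.4003

0.4003 m


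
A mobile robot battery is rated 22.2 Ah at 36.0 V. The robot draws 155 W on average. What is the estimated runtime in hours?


E = 22.2*36.0 = 799.2000 Wh
t = E/P = 799.2000/155 = 5.1561

5.1561 hours


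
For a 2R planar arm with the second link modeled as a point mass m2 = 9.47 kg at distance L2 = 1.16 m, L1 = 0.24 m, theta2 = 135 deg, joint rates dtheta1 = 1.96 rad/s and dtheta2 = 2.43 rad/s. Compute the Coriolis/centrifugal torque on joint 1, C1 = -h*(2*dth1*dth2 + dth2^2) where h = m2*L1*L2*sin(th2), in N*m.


h = m2*L1*L2*sin(th2) = 9.47*0.24*1.16*sin(135 deg) = 1.864250
C1 = -h*(2*1.96*2.43 + 2.43^2) = -1.864250*15.4305 = -28.7663

-28.7663 N*m


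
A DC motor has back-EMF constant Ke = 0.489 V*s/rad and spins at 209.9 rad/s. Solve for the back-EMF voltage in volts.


V_emf = Ke * omega = 0.489*209.9 = 102.6411

102.6411 V


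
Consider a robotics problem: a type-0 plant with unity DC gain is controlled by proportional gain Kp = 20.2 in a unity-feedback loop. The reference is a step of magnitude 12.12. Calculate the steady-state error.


e_ss = R/(1 + Kp) = 12.12/(1 + 20.2) = 12.12/21.2000 = 0.5717

0.5717


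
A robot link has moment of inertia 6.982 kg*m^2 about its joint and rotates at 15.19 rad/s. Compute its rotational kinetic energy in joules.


KE = (1/2)*I*omega^2 = 0.5*6.982*15.19^2 = 805.4997

805.4997 J


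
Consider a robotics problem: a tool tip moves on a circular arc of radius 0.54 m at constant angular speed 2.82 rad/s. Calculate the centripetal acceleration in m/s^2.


a_c = omega^2 * r = 2.82^2 * 0.54 = 4.2943

4.2943 m/s^2


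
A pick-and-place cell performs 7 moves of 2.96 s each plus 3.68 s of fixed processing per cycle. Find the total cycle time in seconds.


T = 7*2.96 + 3.68 = 24.4000

24.4000 s


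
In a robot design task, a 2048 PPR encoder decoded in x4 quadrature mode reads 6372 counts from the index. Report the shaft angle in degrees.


angle = counts * 360 / (PPR*4) = 6372 * 360 / 8192 = 280.0195

280.0195 degrees


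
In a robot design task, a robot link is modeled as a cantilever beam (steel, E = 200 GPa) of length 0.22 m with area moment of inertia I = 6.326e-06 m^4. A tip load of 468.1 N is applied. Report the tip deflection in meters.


delta = F*L^3/(3*E*I) = 468.1*0.22^3/(3*2.000e+11*6.326e-06)
      = 4.9843288/3795600 = 1.3132e-06

1.3132e-06 m


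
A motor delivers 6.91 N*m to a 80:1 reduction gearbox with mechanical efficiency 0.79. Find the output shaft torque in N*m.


tau_out = tau_in * N * eta = 6.91 * 80 * 0.79 = 436.7120

436.7120 N*m


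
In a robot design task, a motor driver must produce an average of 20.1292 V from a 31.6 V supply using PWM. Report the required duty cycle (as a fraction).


D = V_avg/V_supply = 20.1292/31.6 = 0.6370

0.6370


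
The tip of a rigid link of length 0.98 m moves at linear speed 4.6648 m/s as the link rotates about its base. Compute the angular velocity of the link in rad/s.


omega = v / L = 4.6648 / 0.98 = 4.7600

4.7600 rad/s


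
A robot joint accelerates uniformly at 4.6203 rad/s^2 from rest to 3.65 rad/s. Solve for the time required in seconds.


t = delta_omega / alpha = 3.65 / 4.6203 = 0.7900

0.7900 s


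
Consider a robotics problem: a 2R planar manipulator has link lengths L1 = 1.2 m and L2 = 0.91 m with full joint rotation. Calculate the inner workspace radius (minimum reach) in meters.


r_min = |L1 - L2| = |1.2 - 0.91| = 0.2900

0.2900 m


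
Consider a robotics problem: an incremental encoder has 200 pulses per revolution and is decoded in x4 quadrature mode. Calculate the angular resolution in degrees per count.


resolution = 360 / (PPR * 4) = 360 / 800 = 0.4500

0.4500 degrees


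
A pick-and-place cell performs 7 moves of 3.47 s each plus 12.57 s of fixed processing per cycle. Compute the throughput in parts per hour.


T_cycle = 7*3.47 + 12.57 = 36.8600 s
rate = 3600/T = 97.6668

97.6668 parts/hour


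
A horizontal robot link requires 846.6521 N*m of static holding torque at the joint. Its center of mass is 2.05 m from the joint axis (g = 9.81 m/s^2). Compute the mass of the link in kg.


m = tau / (g*L) = 846.6521 / (9.81 * 2.05) = 42.1000

42.1000 kg


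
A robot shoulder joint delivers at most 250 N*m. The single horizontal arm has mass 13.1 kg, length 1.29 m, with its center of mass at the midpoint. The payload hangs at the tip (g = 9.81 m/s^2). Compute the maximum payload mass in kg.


tau_arm = m_arm*g*(L/2) = 13.1*9.81*1.29/2 = 82.8896 N*m
tau_payload = tau_max - tau_arm = 250 - 82.8896 = 167.1104
m_payload = tau_payload / (g*L) = 167.1104 / (9.81*1.29) = 13.2052

13.2052 kg


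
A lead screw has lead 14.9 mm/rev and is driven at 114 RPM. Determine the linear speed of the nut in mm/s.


v = lead * (RPM/60) = 14.9*114/60 = 28.3100

28.3100 mm/s


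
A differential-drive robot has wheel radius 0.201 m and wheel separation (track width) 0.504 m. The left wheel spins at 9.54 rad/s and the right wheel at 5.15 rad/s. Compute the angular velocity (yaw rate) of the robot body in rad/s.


omega = r*(wR - wL)/L = 0.201*(5.15 - (9.54))/0.504 = -1.7508

-1.7508 rad/s


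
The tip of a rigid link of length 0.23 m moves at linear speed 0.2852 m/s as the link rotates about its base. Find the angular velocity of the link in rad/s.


omega = v / L = 0.2852 / 0.23 = 1.2400

1.2400 rad/s


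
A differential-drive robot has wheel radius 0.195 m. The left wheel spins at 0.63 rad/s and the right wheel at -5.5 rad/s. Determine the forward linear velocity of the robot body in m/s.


v = r*(wR + wL)/2 = 0.195*(-5.5 + 0.63)/2 = -0.4748

-0.4748 m/s


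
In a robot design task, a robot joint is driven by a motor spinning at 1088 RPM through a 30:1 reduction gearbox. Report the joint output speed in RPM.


omega_joint = omega_motor / N = 1088 / 30 = 36.2667

36.2667 RPM


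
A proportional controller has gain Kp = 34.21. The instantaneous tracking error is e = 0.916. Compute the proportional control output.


u_P = Kp * e = 34.21 * 0.916 = 31.3364

31.3364


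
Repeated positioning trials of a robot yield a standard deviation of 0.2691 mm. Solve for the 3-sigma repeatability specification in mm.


repeatability = 3*sigma = 3*0.2691 = 0.8073

0.8073 mm


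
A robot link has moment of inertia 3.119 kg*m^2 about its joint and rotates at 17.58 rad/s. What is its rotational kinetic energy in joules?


KE = (1/2)*I*omega^2 = 0.5*3.119*17.58^2 = 481.9735

481.9735 J


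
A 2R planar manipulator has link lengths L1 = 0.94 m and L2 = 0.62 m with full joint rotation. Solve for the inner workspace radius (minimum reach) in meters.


r_min = |L1 - L2| = |0.94 - 0.62| = 0.3200

0.3200 m


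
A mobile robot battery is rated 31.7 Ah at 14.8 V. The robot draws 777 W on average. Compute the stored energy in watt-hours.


E = capacity * V = 31.7*14.8 = 469.1600

469.1600 Wh


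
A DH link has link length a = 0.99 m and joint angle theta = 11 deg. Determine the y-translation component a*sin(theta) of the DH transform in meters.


a*sin(theta) = 0.99*sin(11 deg) = 0.1889

0.1889 m


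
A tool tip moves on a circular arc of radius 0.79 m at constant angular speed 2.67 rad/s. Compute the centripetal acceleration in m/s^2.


a_c = omega^2 * r = 2.67^2 * 0.79 = 5.6318

5.6318 m/s^2


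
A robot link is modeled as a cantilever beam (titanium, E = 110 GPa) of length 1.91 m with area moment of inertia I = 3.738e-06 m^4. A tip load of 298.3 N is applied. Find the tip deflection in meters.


delta = F*L^3/(3*E*I) = 298.3*1.91^3/(3*1.100e+11*3.738e-06)
      = 2078.5159193/1233540 = 0.0017

0.0017 m


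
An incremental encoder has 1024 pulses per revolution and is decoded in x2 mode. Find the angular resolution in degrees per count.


resolution = 360 / (PPR * 2) = 360 / 2048 = 0.1758

0.1758 degrees


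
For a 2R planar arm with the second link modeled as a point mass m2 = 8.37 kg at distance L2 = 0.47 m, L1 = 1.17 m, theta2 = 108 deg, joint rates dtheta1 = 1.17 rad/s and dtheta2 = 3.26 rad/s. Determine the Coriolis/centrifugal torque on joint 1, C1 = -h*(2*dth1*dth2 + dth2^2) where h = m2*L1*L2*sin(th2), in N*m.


h = m2*L1*L2*sin(th2) = 8.37*1.17*0.47*sin(108 deg) = 4.377393
C1 = -h*(2*1.17*3.26 + 3.26^2) = -4.377393*18.2560 = -79.9137

-79.9137 N*m


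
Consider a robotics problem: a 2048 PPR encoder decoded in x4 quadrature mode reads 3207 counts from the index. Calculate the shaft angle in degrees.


angle = counts * 360 / (PPR*4) = 3207 * 360 / 8192 = 140.9326

140.9326 degrees


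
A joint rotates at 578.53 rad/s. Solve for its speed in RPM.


RPM = 578.53 * 60/(2*pi) = 5524.5546

5524.5546 RPM


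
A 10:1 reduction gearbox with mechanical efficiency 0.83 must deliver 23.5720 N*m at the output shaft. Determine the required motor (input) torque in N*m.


tau_in = tau_out / (N * eta) = 23.5720 / (10 * 0.83) = 2.8400

2.8400 N*m


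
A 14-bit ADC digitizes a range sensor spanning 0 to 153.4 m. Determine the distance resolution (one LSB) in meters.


res = range / 2^n = 153.4/2^14 = 153.4/16384 = 0.0094

0.0094 m


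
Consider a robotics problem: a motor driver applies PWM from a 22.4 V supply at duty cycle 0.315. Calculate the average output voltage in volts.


V_avg = V_supply * D = 22.4*0.315 = 7.0560

7.0560 V


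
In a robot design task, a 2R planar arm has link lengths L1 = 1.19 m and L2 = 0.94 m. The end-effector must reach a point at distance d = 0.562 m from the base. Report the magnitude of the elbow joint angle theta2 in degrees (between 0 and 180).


cos(th2) = (d^2 - L1^2 - L2^2)/(2*L1*L2) = (0.562^2 - 1.19^2 - 0.94^2)/(2*1.19*0.94) = -0.88675845
th2 = acos(-0.88675845) = 152.4687 deg

152.4687 degrees


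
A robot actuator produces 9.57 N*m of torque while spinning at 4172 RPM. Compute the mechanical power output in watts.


omega = 4172 * 2*pi/60 = 436.890818 rad/s
P = tau * omega = 9.57 * 436.890818 = 4181.0451

4181.0451 W


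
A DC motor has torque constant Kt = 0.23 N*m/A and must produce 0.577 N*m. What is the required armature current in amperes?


I = tau / Kt = 0.577/0.23 = 2.5087

2.5087 A


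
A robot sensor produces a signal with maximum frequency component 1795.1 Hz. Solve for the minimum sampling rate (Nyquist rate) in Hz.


f_s,min = 2*f_max = 2*1795.1 = 3590.2000

3590.2000 Hz


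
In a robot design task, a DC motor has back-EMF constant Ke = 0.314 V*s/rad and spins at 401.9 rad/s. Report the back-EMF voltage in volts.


V_emf = Ke * omega = 0.314*401.9 = 126.1966

126.1966 V


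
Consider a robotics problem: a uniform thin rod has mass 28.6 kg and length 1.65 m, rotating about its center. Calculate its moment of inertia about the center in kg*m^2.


I = (1/12)*m*L^2 = (1/12)*28.6*1.65^2 = 6.4886

6.4886 kg*m^2


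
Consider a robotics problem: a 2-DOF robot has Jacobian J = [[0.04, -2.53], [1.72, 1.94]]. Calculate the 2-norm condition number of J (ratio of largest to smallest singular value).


JJ^T eigenvalues: trace(JJ^T) = 13.1245, det(JJ^T) = det(J)^2 = 19.61781264
s_max^2 = (13.1245 + sqrt(93.78124969))/2 = 11.40428598
s_min^2 = (13.1245 - sqrt(93.78124969))/2 = 1.72021402
kappa = s_max/s_min = sqrt(11.40428598/1.72021402) = 2.5748

2.5748


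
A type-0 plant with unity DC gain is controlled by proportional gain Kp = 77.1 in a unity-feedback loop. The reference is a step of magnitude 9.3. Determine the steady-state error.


e_ss = R/(1 + Kp) = 9.3/(1 + 77.1) = 9.3/78.1000 = 0.1191

0.1191


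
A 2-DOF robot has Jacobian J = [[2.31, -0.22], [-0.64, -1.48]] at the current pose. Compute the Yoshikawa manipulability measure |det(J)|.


det(J) = 2.31*-1.48 - (-0.22)*(-0.64) = -3.5596
|det(J)| = 3.5596

3.5596


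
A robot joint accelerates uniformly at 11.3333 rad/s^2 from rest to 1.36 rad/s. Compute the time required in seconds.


t = delta_omega / alpha = 1.36 / 11.3333 = 0.1200

0.1200 s


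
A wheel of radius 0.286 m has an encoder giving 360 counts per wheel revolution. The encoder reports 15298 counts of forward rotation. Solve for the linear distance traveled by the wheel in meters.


revs = 15298/360 = 42.494444
d = revs * 2*pi*r = 42.494444 * 2*pi*0.286 = 76.3621

76.3621 m


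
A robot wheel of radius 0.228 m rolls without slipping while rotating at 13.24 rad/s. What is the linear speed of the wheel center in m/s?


v = omega * r = 13.24 * 0.228 = 3.0187

3.0187 m/s


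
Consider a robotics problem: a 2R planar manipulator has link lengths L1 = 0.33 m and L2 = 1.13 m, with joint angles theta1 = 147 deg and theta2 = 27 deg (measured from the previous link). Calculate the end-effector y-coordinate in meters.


y = L1*sin(th1) + L2*sin(th1+th2) = 0.33*sin(147 deg) + 1.13*sin(174 deg) = 0.2978

0.2978 m


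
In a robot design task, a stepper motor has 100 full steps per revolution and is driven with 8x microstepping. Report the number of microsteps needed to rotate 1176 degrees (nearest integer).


step_size = 360/(100*8) = 360/800 = 0.450000 deg
n = 1176/(360/800) = 1176*800/360 = 2613.3333 -> 2613

2613 steps


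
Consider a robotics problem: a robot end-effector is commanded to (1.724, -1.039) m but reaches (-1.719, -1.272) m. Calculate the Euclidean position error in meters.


dx = -1.719 - (1.724) = -3.4430, dy = -1.272 - (-1.039) = -0.2330
err = sqrt(11.854249 + 0.054289) = 3.4509

3.4509 m


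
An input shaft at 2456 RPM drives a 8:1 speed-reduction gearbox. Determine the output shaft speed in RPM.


omega_out = omega_in / N = 2456 / 8 = 307.0000

307.0000 RPM


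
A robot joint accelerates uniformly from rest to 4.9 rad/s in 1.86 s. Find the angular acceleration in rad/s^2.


alpha = delta_omega / t = 4.9 / 1.86 = 2.6344

2.6344 rad/s^2


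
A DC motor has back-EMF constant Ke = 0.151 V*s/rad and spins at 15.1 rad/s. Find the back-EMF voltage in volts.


V_emf = Ke * omega = 0.151*15.1 = 2.2801

2.2801 V


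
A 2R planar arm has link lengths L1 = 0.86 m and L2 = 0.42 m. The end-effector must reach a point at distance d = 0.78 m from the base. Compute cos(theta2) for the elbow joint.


cos(th2) = (d^2 - L1^2 - L2^2)/(2*L1*L2) = (0.78^2 - 0.86^2 - 0.42^2)/(2*0.86*0.42) = -0.4258

-0.4258


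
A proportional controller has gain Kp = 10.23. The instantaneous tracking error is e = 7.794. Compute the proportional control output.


u_P = Kp * e = 10.23 * 7.794 = 79.7326

79.7326


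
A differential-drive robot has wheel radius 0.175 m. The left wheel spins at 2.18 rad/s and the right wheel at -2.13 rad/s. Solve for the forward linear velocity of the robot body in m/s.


v = r*(wR + wL)/2 = 0.175*(-2.13 + 2.18)/2 = 0.0044

0.0044 m/s


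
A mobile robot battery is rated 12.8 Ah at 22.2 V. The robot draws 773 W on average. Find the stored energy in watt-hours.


E = capacity * V = 12.8*22.2 = 284.1600

284.1600 Wh


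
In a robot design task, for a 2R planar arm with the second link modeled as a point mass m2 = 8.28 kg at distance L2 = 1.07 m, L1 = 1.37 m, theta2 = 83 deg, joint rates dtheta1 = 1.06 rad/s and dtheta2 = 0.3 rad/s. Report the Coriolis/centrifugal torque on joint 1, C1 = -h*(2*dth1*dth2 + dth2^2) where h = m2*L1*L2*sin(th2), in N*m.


h = m2*L1*L2*sin(th2) = 8.28*1.37*1.07*sin(83 deg) = 12.047180
C1 = -h*(2*1.06*0.3 + 0.3^2) = -12.047180*0.7260 = -8.7463

-8.7463 N*m


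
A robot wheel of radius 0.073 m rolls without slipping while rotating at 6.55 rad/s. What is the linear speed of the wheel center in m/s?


v = omega * r = 6.55 * 0.073 = 0.4781

0.4781 m/s


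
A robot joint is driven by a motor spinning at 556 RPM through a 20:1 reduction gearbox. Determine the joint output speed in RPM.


omega_joint = omega_motor / N = 556 / 20 = 27.8000

27.8000 RPM


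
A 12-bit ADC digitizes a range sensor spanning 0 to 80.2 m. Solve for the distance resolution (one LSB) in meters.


res = range / 2^n = 80.2/2^12 = 80.2/4096 = 0.0196

0.0196 m


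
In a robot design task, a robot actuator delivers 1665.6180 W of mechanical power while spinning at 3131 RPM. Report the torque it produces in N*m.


omega = 3131 * 2*pi/60 = 327.877553 rad/s
tau = P / omega = 1665.6180 / 327.877553 = 5.0800

5.0800 N*m


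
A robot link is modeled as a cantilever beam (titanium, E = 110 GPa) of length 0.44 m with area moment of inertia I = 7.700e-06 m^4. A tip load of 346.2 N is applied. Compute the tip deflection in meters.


delta = F*L^3/(3*E*I) = 346.2*0.44^3/(3*1.100e+11*7.700e-06)
      = 29.4907008/2541000 = 1.1606e-05

1.1606e-05 m


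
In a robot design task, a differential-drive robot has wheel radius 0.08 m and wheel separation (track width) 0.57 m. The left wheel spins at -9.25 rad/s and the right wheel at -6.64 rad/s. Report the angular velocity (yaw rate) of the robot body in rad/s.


omega = r*(wR - wL)/L = 0.08*(-6.64 - (-9.25))/0.57 = 0.3663

0.3663 rad/s


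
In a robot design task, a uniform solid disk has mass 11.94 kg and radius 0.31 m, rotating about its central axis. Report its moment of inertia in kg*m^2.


I = (1/2)*m*R^2 = 0.5*11.94*0.31^2 = 0.5737

0.5737 kg*m^2


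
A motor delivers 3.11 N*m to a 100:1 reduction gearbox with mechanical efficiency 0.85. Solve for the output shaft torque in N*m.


tau_out = tau_in * N * eta = 3.11 * 100 * 0.85 = 264.3500

264.3500 N*m


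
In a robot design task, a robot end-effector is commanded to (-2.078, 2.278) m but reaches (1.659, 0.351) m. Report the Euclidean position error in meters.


dx = 1.659 - (-2.078) = 3.7370, dy = 0.351 - (2.278) = -1.9270
err = sqrt(13.965169 + 3.713329) = 4.2046

4.2046 m


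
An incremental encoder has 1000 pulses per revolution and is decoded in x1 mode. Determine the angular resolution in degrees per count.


resolution = 360 / (PPR * 1) = 360 / 1000 = 0.3600

0.3600 degrees


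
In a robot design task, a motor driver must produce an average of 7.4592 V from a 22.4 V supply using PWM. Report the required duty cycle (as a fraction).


D = V_avg/V_supply = 7.4592/22.4 = 0.3330

0.3330


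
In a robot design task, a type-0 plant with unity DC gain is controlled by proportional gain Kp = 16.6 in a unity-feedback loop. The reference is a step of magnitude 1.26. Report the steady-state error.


e_ss = R/(1 + Kp) = 1.26/(1 + 16.6) = 1.26/17.6000 = 0.0716

0.0716


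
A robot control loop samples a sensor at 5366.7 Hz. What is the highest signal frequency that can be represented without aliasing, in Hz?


f_max = f_s/2 = 5366.7/2 = 2683.3500

2683.3500 Hz


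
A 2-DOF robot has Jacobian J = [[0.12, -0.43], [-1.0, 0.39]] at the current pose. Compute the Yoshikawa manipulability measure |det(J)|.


det(J) = 0.12*0.39 - (-0.43)*(-1.0) = -0.3832
|det(J)| = 0.3832

0.3832


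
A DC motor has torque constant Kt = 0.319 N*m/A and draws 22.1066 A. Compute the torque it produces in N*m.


tau = Kt * I = 0.319*22.1066 = 7.0520

7.0520 N*m


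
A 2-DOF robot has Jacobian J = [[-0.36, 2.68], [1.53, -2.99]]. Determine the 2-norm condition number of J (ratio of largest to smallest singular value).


JJ^T eigenvalues: trace(JJ^T) = 18.5930, det(JJ^T) = det(J)^2 = 9.14457600
s_max^2 = (18.5930 + sqrt(309.12134500))/2 = 18.08742352
s_min^2 = (18.5930 - sqrt(309.12134500))/2 = 0.50557648
kappa = s_max/s_min = sqrt(18.08742352/0.50557648) = 5.9813

5.9813


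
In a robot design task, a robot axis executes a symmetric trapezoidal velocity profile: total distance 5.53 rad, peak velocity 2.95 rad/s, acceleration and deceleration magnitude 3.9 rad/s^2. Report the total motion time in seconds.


t_acc = v/a = 2.95/3.9 = 0.756410 s
d_acc = v^2/(2a) = 1.115705 rad (each ramp)
d_cruise = 5.53 - 2*1.115705 = 3.298590 rad
t_cruise = 3.298590/2.95 = 1.118166 s
t_total = 2*0.756410 + 1.118166 = 2.6310

2.6310 s


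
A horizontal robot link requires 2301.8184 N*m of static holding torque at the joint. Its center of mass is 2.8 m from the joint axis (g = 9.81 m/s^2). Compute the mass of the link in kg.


m = tau / (g*L) = 2301.8184 / (9.81 * 2.8) = 83.8000

83.8000 kg


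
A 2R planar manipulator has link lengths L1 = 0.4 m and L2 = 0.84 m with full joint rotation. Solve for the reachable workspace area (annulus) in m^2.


r_max = L1 + L2 = 1.2400, r_min = |L1 - L2| = 0.4400
A = pi*(r_max^2 - r_min^2) = pi*(1.5376 - 0.1936) = 4.2223

4.2223 m^2


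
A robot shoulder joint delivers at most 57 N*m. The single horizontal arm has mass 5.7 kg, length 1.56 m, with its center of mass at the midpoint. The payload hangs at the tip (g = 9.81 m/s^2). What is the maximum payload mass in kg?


tau_arm = m_arm*g*(L/2) = 5.7*9.81*1.56/2 = 43.6153 N*m
tau_payload = tau_max - tau_arm = 57 - 43.6153 = 13.3847
m_payload = tau_payload / (g*L) = 13.3847 / (9.81*1.56) = 0.8746

0.8746 kg
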